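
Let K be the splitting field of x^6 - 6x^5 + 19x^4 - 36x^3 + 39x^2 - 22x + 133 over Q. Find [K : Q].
The degree of the splitting field over Q equals the order of the Galois group, so first determine the group. The polynomial f is an irreducible sextic over Q, so G = Gal(f/Q) is one of the 16 transitive subgroups 6T1, ..., 6T16 of S_6. The discriminant of f is -1849378557919232, which is not a perfect square, so G is not contained in A_6. The transitive groups of degree 6 not contained in A_6 are: C_6 (6T1, order 6), S_3 (6T2, order 6), D_6 (6T3, order 12), C_3 x S_3 (6T5, order 18), A_4 x C_2 (6T6, order 24), S_4 (6T8, order 24), S_3 x S_3 (6T9, order 36), S_4 x C_2 (6T11, order 48), (S_3 x S_3) : C_2 (6T13, order 72), PGL(2,5) (6T14, order 120), S_6 (6T16, order 720). By Dedekind's theorem, for a prime p not dividing disc(f) the degrees of the irreducible factors of f mod p form the cycle type of an element of G. Factoring f modulo the 29 such primes p <= 127 (skipping 2, 29, which divide the discriminant), each new pattern first appears at: mod 3: f = (x^3 + x^2 + 2x + 1)(x^3 + 2x^2 + 1), pattern 3+3; mod 5: f = (x^6 + 4x^5 + 4x^4 + 4x^3 + 4x^2 + 3x + 3), pattern 6; mod 7: f = (x)(x + 5)(x^4 + 3x^3 + 4x^2 + 4), pattern 4+1+1; mod 17: f = (x + 6)(x + 9)(x^2 + 2x + 6)(x^2 + 11x + 14), pattern 2+2+1+1; mod 23: f = (x^2 + x + 8)(x^2 + 18x + 14)(x^2 + 21x + 17), pattern 2+2+2; mod 67: f = (x^2 + 65x + 57)(x^4 + 63x^3 + 21x^2 + 33x + 47), pattern 4+2; mod 127: f = (x + 6)(x + 46)(x + 79)(x + 119)(x^2 + 125x + 104), pattern 2+1+1+1+1. No other pattern occurs in this range, so the set of observed cycle types is {3+3, 6, 4+1+1, 2+2+1+1, 2+2+2, 4+2, 2+1+1+1+1}. The candidates containing elements of all these cycle types are S_4 x C_2 (6T11) of order 48, S_6 (6T16) of order 720; the others are excluded. The observed types are precisely the cycle types that occur in S_4 x C_2 (6T11) (apart from the identity). Each of the other remaining candidates has further cycle types, and by the Chebotarev density theorem the matching factorization patterns would occur for a proportion of primes equal to their share of the group: S_6 (6T16) additionally contains elements of type 5+1, 3+2+1, 3+1+1+1 (304 of its 720 elements, about 42% of primes). None of the 29 primes tested shows any such pattern (for each of these groups the chance of that is below 10^-4), which rules them out. Hence G = S_4 x C_2 (6T11), of order 48. The Galois group S_4 x C_2 (6T11) has order 48, so the splitting field has degree 48 over Q.

48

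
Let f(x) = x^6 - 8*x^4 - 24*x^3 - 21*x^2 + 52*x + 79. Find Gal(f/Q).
S_4 (also written S4+)

The polynomial f is an irreducible sextic over Q, so G = Gal(f/Q) is one of the 16 transitive subgroups 6T1, ..., 6T16 of S_6. The discriminant of f is 51513463034944 = 7177288^2, a perfect square, so G is contained in A_6. The transitive groups of degree 6 contained in A_6 are: A_4 (6T4, order 12), S_4 (6T7, order 24), (C_3 x C_3) : C_4 (6T10, order 36), PSL(2,5) (6T12, order 60), A_6 (6T15, order 360). By Dedekind's theorem, for a prime p not dividing disc(f) the degrees of the irreducible factors of f mod p form the cycle type of an element of G. Factoring f modulo the 79 such primes p <= 421 (skipping 2, 19, 23, which divide the discriminant), each new pattern first appears at: mod 3: f = (x^3 + x^2 + 2)(x^3 + 2x^2 + 2x + 2), pattern 3+3; mod 5: f = (x^2 + 2x + 4)(x^4 + 3x^3 + 2x^2 + 1), pattern 4+2; mod 43: f = (x + 8)(x + 38)(x^2 + 14x + 7)(x^2 + 26x + 14), pattern 2+2+1+1; mod 223: f = (x + 19)(x + 26)(x + 135)(x + 141)(x + 173)(x + 175), pattern 1+1+1+1+1+1. No other pattern occurs in this range, so the set of observed cycle types is {3+3, 4+2, 2+2+1+1, 1+1+1+1+1+1}. The candidates containing elements of all these cycle types are S_4 (6T7) of order 24, (C_3 x C_3) : C_4 (6T10) of order 36, A_6 (6T15) of order 360; the others are excluded. The observed types are precisely the cycle types that occur in S_4 (6T7). Each of the other remaining candidates has further cycle types, and by the Chebotarev density theorem the matching factorization patterns would occur for a proportion of primes equal to their share of the group: (C_3 x C_3) : C_4 (6T10) additionally contains elements of type 3+1+1+1 (4 of its 36 elements, about 11% of primes); A_6 (6T15) additionally contains elements of type 5+1, 3+1+1+1 (184 of its 360 elements, about 51% of primes). None of the 79 primes tested shows any such pattern (for each of these groups the chance of that is below 10^-4), which rules them out. Hence G = S_4 (6T7), of order 24.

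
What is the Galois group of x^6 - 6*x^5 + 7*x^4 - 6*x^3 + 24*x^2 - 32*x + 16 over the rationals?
The polynomial f is an irreducible sextic over Q, so G = Gal(f/Q) is one of the 16 transitive subgroups 6T1, ..., 6T16 of S_6. The discriminant of f is 454513278976 = 674176^2, a perfect square, so G is contained in A_6. The transitive groups of degree 6 contained in A_6 are: A_4 (6T4, order 12), S_4 (6T7, order 24), (C_3 x C_3) : C_4 (6T10, order 36), PSL(2,5) (6T12, order 60), A_6 (6T15, order 360). By Dedekind's theorem, for a prime p not dividing disc(f) the degrees of the irreducible factors of f mod p form the cycle type of an element of G. Factoring f modulo the 79 such primes p <= 421 (skipping 2, 23, 229, which divide the discriminant), each new pattern first appears at: mod 3: f = (x^3 + x^2 + 2)(x^3 + 2x^2 + 2x + 2), pattern 3+3; mod 7: f = (x^2 + 6x + 6)(x^4 + 2x^3 + 3x^2 + 6x + 5), pattern 4+2; mod 29: f = (x + 8)(x + 16)(x^2 + 2x + 13)(x^2 + 26x + 12), pattern 2+2+1+1; mod 193: f = (x + 44)(x + 63)(x + 95)(x + 108)(x + 128)(x + 135), pattern 1+1+1+1+1+1. No other pattern occurs in this range, so the set of observed cycle types is {3+3, 4+2, 2+2+1+1, 1+1+1+1+1+1}. The candidates containing elements of all these cycle types are S_4 (6T7) of order 24, (C_3 x C_3) : C_4 (6T10) of order 36, A_6 (6T15) of order 360; the others are excluded. The observed types are precisely the cycle types that occur in S_4 (6T7). Each of the other remaining candidates has further cycle types, and by the Chebotarev density theorem the matching factorization patterns would occur for a proportion of primes equal to their share of the group: (C_3 x C_3) : C_4 (6T10) additionally contains elements of type 3+1+1+1 (4 of its 36 elements, about 11% of primes); A_6 (6T15) additionally contains elements of type 5+1, 3+1+1+1 (184 of its 360 elements, about 51% of primes). None of the 79 primes tested shows any such pattern (for each of these groups the chance of that is below 10^-4), which rules them out. Hence G = S_4 (6T7), of order 24.

S_4 (also written S4+)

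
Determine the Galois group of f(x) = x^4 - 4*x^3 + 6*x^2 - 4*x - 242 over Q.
D_4 (also written D4)

The polynomial is an irreducible quartic over Q and its discriminant is -3673320192, which is not a perfect square, so the Galois group is not contained in A_4. The resolvent cubic y^3 - 6*y^2 + 984*y - 1952 has exactly one rational root, so the Galois group is C_4 or D_4. The quartic remains irreducible over Q(sqrt(disc)), so the group is D_4.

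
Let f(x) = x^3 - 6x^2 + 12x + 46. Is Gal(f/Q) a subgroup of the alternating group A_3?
The polynomial is irreducible of degree 3 over Q. Its discriminant is -78732, which is not a perfect square. A Galois group lies in the alternating group exactly when the discriminant is a square in Q, so the Galois group (S_3) is not contained in A_3.

No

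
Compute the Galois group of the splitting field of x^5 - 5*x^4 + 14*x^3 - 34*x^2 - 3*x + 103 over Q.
S_5

The polynomial f is an irreducible quintic over Q, so G = Gal(f/Q) is a transitive subgroup of S_5: one of C_5 (5T1, order 5), D_5 (5T2, order 10), F_20 (5T3, order 20), A_5 (5T4, order 60) or S_5 (5T5, order 120). The discriminant of f is 581920000, which is not a perfect square, so G is not contained in A_5. The transitive groups of degree 5 not contained in A_5 are: F_20 (5T3, order 20), S_5 (5T5, order 120). By Dedekind's theorem, for a prime p not dividing disc(f) the degrees of the irreducible factors of f mod p form the cycle type of an element of G. Factoring f modulo the 4 such primes p <= 13 (skipping 2, 5, which divide the discriminant), each new pattern first appears at: mod 3: f = (x^5 + x^4 + 2x^3 + 2x^2 + 1), pattern 5; mod 11: f = (x + 7)(x^4 + 10x^3 + 10x^2 + 6x + 10), pattern 4+1; mod 13: f = (x + 1)(x + 8)(x^3 + 12x^2 + 2x + 8), pattern 3+1+1. No other pattern occurs in this range, so the set of observed cycle types is {5, 4+1, 3+1+1}. Among the candidates above, the only group containing elements of all these cycle types is S_5 (5T5) — F_20 (5T3) lacks at least one of them. Hence G = S_5 (5T5), of order 120.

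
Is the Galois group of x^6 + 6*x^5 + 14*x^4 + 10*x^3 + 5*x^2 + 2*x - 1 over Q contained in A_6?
The polynomial is irreducible of degree 6 over Q. Its discriminant is 276091456 = 16616^2, a perfect square. A Galois group lies in the alternating group exactly when the discriminant is a square in Q, so the Galois group (S_4) is contained in A_6.

Yes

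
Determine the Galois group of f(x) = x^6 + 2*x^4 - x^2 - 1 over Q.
A_4, A_4 acting on 6 points

The polynomial f is an irreducible sextic over Q, so G = Gal(f/Q) is one of the 16 transitive subgroups 6T1, ..., 6T16 of S_6. The discriminant of f is 153664 = 392^2, a perfect square, so G is contained in A_6. The transitive groups of degree 6 contained in A_6 are: A_4 (6T4, order 12), S_4 (6T7, order 24), (C_3 x C_3) : C_4 (6T10, order 36), PSL(2,5) (6T12, order 60), A_6 (6T15, order 360). By Dedekind's theorem, for a prime p not dividing disc(f) the degrees of the irreducible factors of f mod p form the cycle type of an element of G. Factoring f modulo the 33 such primes p <= 149 (skipping 2, 7, which divide the discriminant), each new pattern first appears at: mod 3: f = (x^3 + x^2 + 2)(x^3 + 2x^2 + 1), pattern 3+3; mod 13: f = (x + 2)(x + 11)(x^2 + 8)(x^2 + 11), pattern 2+2+1+1. No other pattern occurs in this range, so the set of observed cycle types is {3+3, 2+2+1+1}. The candidates containing elements of all these cycle types are A_4 (6T4) of order 12, S_4 (6T7) of order 24, (C_3 x C_3) : C_4 (6T10) of order 36, PSL(2,5) (6T12) of order 60, A_6 (6T15) of order 360; the others are excluded. The observed types are precisely the cycle types that occur in A_4 (6T4) (apart from the identity). Each of the other remaining candidates has further cycle types, and by the Chebotarev density theorem the matching factorization patterns would occur for a proportion of primes equal to their share of the group: S_4 (6T7) additionally contains elements of type 4+2 (6 of its 24 elements, about 25% of primes); (C_3 x C_3) : C_4 (6T10) additionally contains elements of type 4+2, 3+1+1+1 (22 of its 36 elements, about 61% of primes); PSL(2,5) (6T12) additionally contains elements of type 5+1 (24 of its 60 elements, about 40% of primes); A_6 (6T15) additionally contains elements of type 5+1, 4+2, 3+1+1+1 (274 of its 360 elements, about 76% of primes). None of the 33 primes tested shows any such pattern (for each of these groups the chance of that is below 10^-4), which rules them out. Hence G = A_4 (6T4), of order 12.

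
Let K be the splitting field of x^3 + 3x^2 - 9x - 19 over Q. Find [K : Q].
The degree of the splitting field over Q equals the order of the Galois group, so first determine the group. The polynomial is an irreducible cubic over Q and its discriminant is 5184 = 72^2, a perfect square. For an irreducible cubic, a square discriminant forces the Galois group to be A_3, the cyclic group of order 3. The Galois group C_3 (3T1) has order 3, so the splitting field has degree 3 over Q.

3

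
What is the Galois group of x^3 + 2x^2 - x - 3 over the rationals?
The polynomial is an irreducible cubic over Q and its discriminant is -31, which is not a perfect square. For an irreducible cubic, a non-square discriminant gives Galois group S_3.

S_3, the symmetric group on 3 letters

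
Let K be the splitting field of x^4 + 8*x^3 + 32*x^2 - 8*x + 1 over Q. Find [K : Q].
4

The degree of the splitting field over Q equals the order of the Galois group, so first determine the group. The polynomial is an irreducible quartic over Q and its discriminant is 5992704 = 2448^2, a perfect square, so the Galois group is contained in A_4. The resolvent cubic y^3 - 32*y^2 - 68*y splits completely over Q, which gives the Klein four-group V_4. The Galois group V_4 (4T2) has order 4, so the splitting field has degree 4 over Q.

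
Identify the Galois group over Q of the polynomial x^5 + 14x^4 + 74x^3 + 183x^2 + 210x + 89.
The polynomial f is an irreducible quintic over Q, so G = Gal(f/Q) is a transitive subgroup of S_5: one of C_5 (5T1, order 5), D_5 (5T2, order 10), F_20 (5T3, order 20), A_5 (5T4, order 60) or S_5 (5T5, order 120). The discriminant of f is 14641 = 121^2, a perfect square, so G is contained in A_5. The transitive groups of degree 5 contained in A_5 are: C_5 (5T1, order 5), D_5 (5T2, order 10), A_5 (5T4, order 60). By Dedekind's theorem, for a prime p not dividing disc(f) the degrees of the irreducible factors of f mod p form the cycle type of an element of G. Factoring f modulo the 14 such primes p <= 47 (skipping 11, which divides the discriminant), each new pattern first appears at: mod 2: f = (x^5 + x^2 + 1), pattern 5; mod 23: f = (x + 7)(x + 9)(x + 13)(x + 14)(x + 17), pattern 1+1+1+1+1. No other pattern occurs in this range, so the set of observed cycle types is {5, 1+1+1+1+1}. The candidates containing elements of all these cycle types are C_5 (5T1) of order 5, D_5 (5T2) of order 10, A_5 (5T4) of order 60; the others are excluded. The observed types are precisely the cycle types that occur in C_5 (5T1). Each of the other remaining candidates has further cycle types, and by the Chebotarev density theorem the matching factorization patterns would occur for a proportion of primes equal to their share of the group: D_5 (5T2) additionally contains elements of type 2+2+1 (5 of its 10 elements, about 50% of primes); A_5 (5T4) additionally contains elements of type 3+1+1, 2+2+1 (35 of its 60 elements, about 58% of primes). None of the 14 primes tested shows any such pattern (for each of these groups the chance of that is below 10^-4), which rules them out. Hence G = C_5 (5T1), of order 5.

C_5 (order 5)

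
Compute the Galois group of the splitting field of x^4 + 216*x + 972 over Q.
A_4 (also written A4)

The polynomial is an irreducible quartic over Q and its discriminant is 176319369216 = 419904^2, a perfect square, so the Galois group is contained in A_4. The resolvent cubic y^3 - 3888*y - 46656 is irreducible over Q. An irreducible resolvent with square discriminant gives A_4.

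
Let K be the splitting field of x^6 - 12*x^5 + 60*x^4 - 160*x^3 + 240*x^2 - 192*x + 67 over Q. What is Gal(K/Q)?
The polynomial f is an irreducible sextic over Q, so G = Gal(f/Q) is one of the 16 transitive subgroups 6T1, ..., 6T16 of S_6. The discriminant of f is -11337408, which is not a perfect square, so G is not contained in A_6. The transitive groups of degree 6 not contained in A_6 are: C_6 (6T1, order 6), S_3 (6T2, order 6), D_6 (6T3, order 12), C_3 x S_3 (6T5, order 18), A_4 x C_2 (6T6, order 24), S_4 (6T8, order 24), S_3 x S_3 (6T9, order 36), S_4 x C_2 (6T11, order 48), (S_3 x S_3) : C_2 (6T13, order 72), PGL(2,5) (6T14, order 120), S_6 (6T16, order 720). By Dedekind's theorem, for a prime p not dividing disc(f) the degrees of the irreducible factors of f mod p form the cycle type of an element of G. Factoring f modulo the 23 such primes p <= 97 (skipping 2, 3, which divide the discriminant), each new pattern first appears at: mod 5: f = (x^2 + 3)(x^2 + x + 1)(x^2 + 2x + 4), pattern 2+2+2; mod 7: f = (x^3 + x^2 + 5x + 1)(x^3 + x^2 + 5x + 4), pattern 3+3; mod 61: f = (x + 1)(x + 17)(x + 20)(x + 37)(x + 40)(x + 56), pattern 1+1+1+1+1+1. No other pattern occurs in this range, so the set of observed cycle types is {2+2+2, 3+3, 1+1+1+1+1+1}. The candidates containing elements of all these cycle types are C_6 (6T1) of order 6, S_3 (6T2) of order 6, D_6 (6T3) of order 12, C_3 x S_3 (6T5) of order 18, A_4 x C_2 (6T6) of order 24, S_4 (6T8) of order 24, S_3 x S_3 (6T9) of order 36, S_4 x C_2 (6T11) of order 48, (S_3 x S_3) : C_2 (6T13) of order 72, PGL(2,5) (6T14) of order 120, S_6 (6T16) of order 720; the others are excluded. The observed types are precisely the cycle types that occur in S_3 (6T2). Each of the other remaining candidates has further cycle types, and by the Chebotarev density theorem the matching factorization patterns would occur for a proportion of primes equal to their share of the group: C_6 (6T1) additionally contains elements of type 6 (2 of its 6 elements, about 33% of primes); D_6 (6T3) additionally contains elements of type 6, 2+2+1+1 (5 of its 12 elements, about 42% of primes); C_3 x S_3 (6T5) additionally contains elements of type 6, 3+1+1+1 (10 of its 18 elements, about 56% of primes); A_4 x C_2 (6T6) additionally contains elements of type 6, 2+2+1+1, 2+1+1+1+1 (14 of its 24 elements, about 58% of primes); S_4 (6T8) additionally contains elements of type 4+1+1, 2+2+1+1 (9 of its 24 elements, about 38% of primes); S_3 x S_3 (6T9) additionally contains elements of type 6, 3+1+1+1, 2+2+1+1 (25 of its 36 elements, about 69% of primes); S_4 x C_2 (6T11) additionally contains elements of type 6, 4+2, 4+1+1, 2+2+1+1, 2+1+1+1+1 (32 of its 48 elements, about 67% of primes); (S_3 x S_3) : C_2 (6T13) additionally contains elements of type 6, 4+2, 3+2+1, 3+1+1+1, 2+2+1+1, 2+1+1+1+1 (61 of its 72 elements, about 85% of primes); PGL(2,5) (6T14) additionally contains elements of type 6, 5+1, 4+1+1, 2+2+1+1 (89 of its 120 elements, about 74% of primes); S_6 (6T16) additionally contains elements of type 6, 5+1, 4+2, 4+1+1, 3+2+1, 3+1+1+1, 2+2+1+1, 2+1+1+1+1 (664 of its 720 elements, about 92% of primes). None of the 23 primes tested shows any such pattern (for each of these groups the chance of that is below 10^-4), which rules them out. Hence G = S_3 (6T2), of order 6.

6T2: S_3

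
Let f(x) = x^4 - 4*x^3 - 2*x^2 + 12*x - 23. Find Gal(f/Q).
The polynomial is an irreducible quartic over Q and its discriminant is -4194304, which is not a perfect square, so the Galois group is not contained in A_4. The resolvent cubic y^3 + 2*y^2 + 44*y + 408 has exactly one rational root, so the Galois group is C_4 or D_4. The quartic remains irreducible over Q(sqrt(disc)), so the group is D_4.

D_4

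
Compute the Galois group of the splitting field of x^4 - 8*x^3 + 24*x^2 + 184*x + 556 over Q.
A_4 (order 12)

The polynomial is an irreducible quartic over Q and its discriminant is 176319369216 = 419904^2, a perfect square, so the Galois group is contained in A_4. The resolvent cubic y^3 - 24*y^2 - 3696*y - 16064 is irreducible over Q. An irreducible resolvent with square discriminant gives A_4.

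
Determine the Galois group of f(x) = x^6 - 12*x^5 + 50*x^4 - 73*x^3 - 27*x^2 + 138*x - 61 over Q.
6T12: PSL(2,5)

The polynomial f is an irreducible sextic over Q, so G = Gal(f/Q) is one of the 16 transitive subgroups 6T1, ..., 6T16 of S_6. The discriminant of f is 30991489 = 5567^2, a perfect square, so G is contained in A_6. The transitive groups of degree 6 contained in A_6 are: A_4 (6T4, order 12), S_4 (6T7, order 24), (C_3 x C_3) : C_4 (6T10, order 36), PSL(2,5) (6T12, order 60), A_6 (6T15, order 360). By Dedekind's theorem, for a prime p not dividing disc(f) the degrees of the irreducible factors of f mod p form the cycle type of an element of G. Factoring f modulo the 21 such primes p <= 79 (skipping 19, which divides the discriminant), each new pattern first appears at: mod 2: f = (x + 1)(x^5 + x^4 + x^3 + x + 1), pattern 5+1; mod 7: f = (x^3 + 3x^2 + x + 1)(x^3 + 6x^2 + 3x + 2), pattern 3+3; mod 61: f = (x)(x + 22)(x^2 + 42x + 12)(x^2 + 46x + 13), pattern 2+2+1+1. No other pattern occurs in this range, so the set of observed cycle types is {5+1, 3+3, 2+2+1+1}. The candidates containing elements of all these cycle types are PSL(2,5) (6T12) of order 60, A_6 (6T15) of order 360; the others are excluded. The observed types are precisely the cycle types that occur in PSL(2,5) (6T12) (apart from the identity). Each of the other remaining candidates has further cycle types, and by the Chebotarev density theorem the matching factorization patterns would occur for a proportion of primes equal to their share of the group: A_6 (6T15) additionally contains elements of type 4+2, 3+1+1+1 (130 of its 360 elements, about 36% of primes). None of the 21 primes tested shows any such pattern (for each of these groups the chance of that is below 10^-4), which rules them out. Hence G = PSL(2,5) (6T12), of order 60.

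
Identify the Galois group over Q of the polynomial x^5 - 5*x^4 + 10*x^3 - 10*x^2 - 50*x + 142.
A_5

The polynomial f is an irreducible quintic over Q, so G = Gal(f/Q) is a transitive subgroup of S_5: one of C_5 (5T1, order 5), D_5 (5T2, order 10), F_20 (5T3, order 20), A_5 (5T4, order 60) or S_5 (5T5, order 120). The discriminant of f is 58564000000 = 242000^2, a perfect square, so G is contained in A_5. The transitive groups of degree 5 contained in A_5 are: C_5 (5T1, order 5), D_5 (5T2, order 10), A_5 (5T4, order 60). By Dedekind's theorem, for a prime p not dividing disc(f) the degrees of the irreducible factors of f mod p form the cycle type of an element of G. Factoring f modulo the 3 such primes p <= 13 (skipping 2, 5, 11, which divide the discriminant), each new pattern first appears at: mod 3: f = (x^5 + x^4 + x^3 + 2x^2 + x + 1), pattern 5; mod 13: f = (x + 5)(x + 7)(x^3 + 9x^2 + 10x + 10), pattern 3+1+1. No other pattern occurs in this range, so the set of observed cycle types is {5, 3+1+1}. Among the candidates above, the only group containing elements of all these cycle types is A_5 (5T4) — each of C_5 (5T1), D_5 (5T2) lacks at least one of them. Hence G = A_5 (5T4), of order 60.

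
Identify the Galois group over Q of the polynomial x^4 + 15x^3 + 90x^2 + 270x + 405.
C_4 (also written C4)

The polynomial is an irreducible quartic over Q and its discriminant is 66430125, which is not a perfect square, so the Galois group is not contained in A_4. The resolvent cubic y^3 - 90*y^2 + 2430*y - 18225 has exactly one rational root, so the Galois group is C_4 or D_4. The quartic becomes reducible over Q(sqrt(disc)), so the group is C_4.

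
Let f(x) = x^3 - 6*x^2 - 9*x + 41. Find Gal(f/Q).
C_3, A_3

The polynomial is an irreducible cubic over Q and its discriminant is 35721 = 189^2, a perfect square. For an irreducible cubic, a square discriminant forces the Galois group to be A_3, the cyclic group of order 3.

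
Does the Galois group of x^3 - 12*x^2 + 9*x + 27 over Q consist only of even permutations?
Yes

The polynomial is irreducible of degree 3 over Q. Its discriminant is 123201 = 351^2, a perfect square. A Galois group lies in the alternating group exactly when the discriminant is a square in Q, so the Galois group (C_3) is contained in A_3.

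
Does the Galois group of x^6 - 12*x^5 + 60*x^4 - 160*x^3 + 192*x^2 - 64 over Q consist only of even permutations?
No

The polynomial is irreducible of degree 6 over Q. Its discriminant is -450868486864896, which is not a perfect square. A Galois group lies in the alternating group exactly when the discriminant is a square in Q, so the Galois group (A_4 x C_2) is not contained in A_6.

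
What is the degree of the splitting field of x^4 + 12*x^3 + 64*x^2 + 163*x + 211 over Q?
4

The degree of the splitting field over Q equals the order of the Galois group, so first determine the group. The polynomial is an irreducible quartic over Q and its discriminant is 14535125, which is not a perfect square, so the Galois group is not contained in A_4. The resolvent cubic y^3 - 64*y^2 + 1112*y - 2937 has exactly one rational root, so the Galois group is C_4 or D_4. The quartic becomes reducible over Q(sqrt(disc)), so the group is C_4. The Galois group C_4 (4T1) has order 4, so the splitting field has degree 4 over Q.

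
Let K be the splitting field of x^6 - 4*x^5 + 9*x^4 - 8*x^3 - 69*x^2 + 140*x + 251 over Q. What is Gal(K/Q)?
(C_3 x C_3) : C_4

The polynomial f is an irreducible sextic over Q, so G = Gal(f/Q) is one of the 16 transitive subgroups 6T1, ..., 6T16 of S_6. The discriminant of f is 564385546240000 = 23756800^2, a perfect square, so G is contained in A_6. The transitive groups of degree 6 contained in A_6 are: A_4 (6T4, order 12), S_4 (6T7, order 24), (C_3 x C_3) : C_4 (6T10, order 36), PSL(2,5) (6T12, order 60), A_6 (6T15, order 360). By Dedekind's theorem, for a prime p not dividing disc(f) the degrees of the irreducible factors of f mod p form the cycle type of an element of G. Factoring f modulo the 19 such primes p <= 79 (skipping 2, 5, 29, which divide the discriminant), each new pattern first appears at: mod 3: f = (x^2 + x + 2)(x^4 + x^3 + 2x + 1), pattern 4+2; mod 11: f = (x^3 + 2x^2 + 2x + 9)(x^3 + 5x^2 + 8x + 1), pattern 3+3; mod 19: f = (x + 2)(x + 4)(x^2 + 3x + 11)(x^2 + 6x + 13), pattern 2+2+1+1; mod 61: f = (x + 8)(x + 22)(x + 55)(x^3 + 33x^2 + 14x + 51), pattern 3+1+1+1. No other pattern occurs in this range, so the set of observed cycle types is {4+2, 3+3, 2+2+1+1, 3+1+1+1}. The candidates containing elements of all these cycle types are (C_3 x C_3) : C_4 (6T10) of order 36, A_6 (6T15) of order 360; the others are excluded. The observed types are precisely the cycle types that occur in (C_3 x C_3) : C_4 (6T10) (apart from the identity). Each of the other remaining candidates has further cycle types, and by the Chebotarev density theorem the matching factorization patterns would occur for a proportion of primes equal to their share of the group: A_6 (6T15) additionally contains elements of type 5+1 (144 of its 360 elements, about 40% of primes). None of the 19 primes tested shows any such pattern (for each of these groups the chance of that is below 10^-4), which rules them out. Hence G = (C_3 x C_3) : C_4 (6T10), of order 36.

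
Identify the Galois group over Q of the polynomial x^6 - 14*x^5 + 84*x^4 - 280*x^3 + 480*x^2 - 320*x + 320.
The polynomial f is an irreducible sextic over Q, so G = Gal(f/Q) is one of the 16 transitive subgroups 6T1, ..., 6T16 of S_6. The discriminant of f is 564385546240000 = 23756800^2, a perfect square, so G is contained in A_6. The transitive groups of degree 6 contained in A_6 are: A_4 (6T4, order 12), S_4 (6T7, order 24), (C_3 x C_3) : C_4 (6T10, order 36), PSL(2,5) (6T12, order 60), A_6 (6T15, order 360). By Dedekind's theorem, for a prime p not dividing disc(f) the degrees of the irreducible factors of f mod p form the cycle type of an element of G. Factoring f modulo the 19 such primes p <= 79 (skipping 2, 5, 29, which divide the discriminant), each new pattern first appears at: mod 3: f = (x^2 + 2x + 2)(x^4 + 2x^3 + x + 1), pattern 4+2; mod 11: f = (x^3 + 8x + 6)(x^3 + 8x^2 + 10x + 2), pattern 3+3; mod 19: f = (x + 12)(x + 14)(x^2 + 7x + 2)(x^2 + 10x + 10), pattern 2+2+1+1; mod 61: f = (x + 3)(x + 36)(x + 50)(x^3 + 19x^2 + 56x + 10), pattern 3+1+1+1. No other pattern occurs in this range, so the set of observed cycle types is {4+2, 3+3, 2+2+1+1, 3+1+1+1}. The candidates containing elements of all these cycle types are (C_3 x C_3) : C_4 (6T10) of order 36, A_6 (6T15) of order 360; the others are excluded. The observed types are precisely the cycle types that occur in (C_3 x C_3) : C_4 (6T10) (apart from the identity). Each of the other remaining candidates has further cycle types, and by the Chebotarev density theorem the matching factorization patterns would occur for a proportion of primes equal to their share of the group: A_6 (6T15) additionally contains elements of type 5+1 (144 of its 360 elements, about 40% of primes). None of the 19 primes tested shows any such pattern (for each of these groups the chance of that is below 10^-4), which rules them out. Hence G = (C_3 x C_3) : C_4 (6T10), of order 36.

6T10: (C_3 x C_3) : C_4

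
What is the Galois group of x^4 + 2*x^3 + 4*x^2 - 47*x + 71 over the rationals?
The polynomial is an irreducible quartic over Q and its discriminant is 131328125, which is not a perfect square, so the Galois group is not contained in A_4. The resolvent cubic y^3 - 4*y^2 - 378*y - 1357 has exactly one rational root, so the Galois group is C_4 or D_4. The quartic becomes reducible over Q(sqrt(disc)), so the group is C_4.

4T1: C_4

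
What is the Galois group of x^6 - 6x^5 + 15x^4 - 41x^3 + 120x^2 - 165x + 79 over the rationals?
(S_3 x S_3) : C_2 (order 72)

The polynomial f is an irreducible sextic over Q, so G = Gal(f/Q) is one of the 16 transitive subgroups 6T1, ..., 6T16 of S_6. The discriminant of f is -2573642648187, which is not a perfect square, so G is not contained in A_6. The transitive groups of degree 6 not contained in A_6 are: C_6 (6T1, order 6), S_3 (6T2, order 6), D_6 (6T3, order 12), C_3 x S_3 (6T5, order 18), A_4 x C_2 (6T6, order 24), S_4 (6T8, order 24), S_3 x S_3 (6T9, order 36), S_4 x C_2 (6T11, order 48), (S_3 x S_3) : C_2 (6T13, order 72), PGL(2,5) (6T14, order 120), S_6 (6T16, order 720). By Dedekind's theorem, for a prime p not dividing disc(f) the degrees of the irreducible factors of f mod p form the cycle type of an element of G. Factoring f modulo the 26 such primes p <= 127 (skipping 3, 13, 17, 41, 43, which divide the discriminant), each new pattern first appears at: mod 2: f = (x^6 + x^4 + x^3 + x + 1), pattern 6; mod 7: f = (x + 1)(x^2 + 6x + 3)(x^3 + x^2 + 6x + 3), pattern 3+2+1; mod 11: f = (x^2 + 7x + 5)(x^4 + 9x^3 + 2x^2 + 10x + 7), pattern 4+2; mod 31: f = (x + 7)(x + 26)(x^2 + 11x + 25)(x^2 + 12x + 2), pattern 2+2+1+1; mod 61: f = (x + 1)(x + 11)(x + 28)(x + 53)(x^2 + 23x + 45), pattern 2+1+1+1+1; mod 97: f = (x + 23)(x + 34)(x + 89)(x^3 + 42x^2 + 56x + 61), pattern 3+1+1+1; mod 113: f = (x^2 + 44x + 38)(x^2 + 73x + 3)(x^2 + 103x + 79), pattern 2+2+2; mod 127: f = (x^3 + 46x^2 + 104x + 124)(x^3 + 75x^2 + 17x + 16), pattern 3+3. No other pattern occurs in this range, so the set of observed cycle types is {6, 3+2+1, 4+2, 2+2+1+1, 2+1+1+1+1, 3+1+1+1, 2+2+2, 3+3}. The candidates containing elements of all these cycle types are (S_3 x S_3) : C_2 (6T13) of order 72, S_6 (6T16) of order 720; the others are excluded. The observed types are precisely the cycle types that occur in (S_3 x S_3) : C_2 (6T13) (apart from the identity). Each of the other remaining candidates has further cycle types, and by the Chebotarev density theorem the matching factorization patterns would occur for a proportion of primes equal to their share of the group: S_6 (6T16) additionally contains elements of type 5+1, 4+1+1 (234 of its 720 elements, about 32% of primes). None of the 26 primes tested shows any such pattern (for each of these groups the chance of that is below 10^-4), which rules them out. Hence G = (S_3 x S_3) : C_2 (6T13), of order 72.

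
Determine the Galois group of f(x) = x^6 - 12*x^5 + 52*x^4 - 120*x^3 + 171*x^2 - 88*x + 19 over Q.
S_4 (also written S4+)

The polynomial f is an irreducible sextic over Q, so G = Gal(f/Q) is one of the 16 transitive subgroups 6T1, ..., 6T16 of S_6. The discriminant of f is 51513463034944 = 7177288^2, a perfect square, so G is contained in A_6. The transitive groups of degree 6 contained in A_6 are: A_4 (6T4, order 12), S_4 (6T7, order 24), (C_3 x C_3) : C_4 (6T10, order 36), PSL(2,5) (6T12, order 60), A_6 (6T15, order 360). By Dedekind's theorem, for a prime p not dividing disc(f) the degrees of the irreducible factors of f mod p form the cycle type of an element of G. Factoring f modulo the 79 such primes p <= 421 (skipping 2, 19, 23, which divide the discriminant), each new pattern first appears at: mod 3: f = (x^3 + x^2 + 2x + 1)(x^3 + 2x^2 + 1), pattern 3+3; mod 5: f = (x^2 + 3x + 4)(x^4 + 3x^2 + x + 1), pattern 4+2; mod 43: f = (x + 6)(x + 36)(x^2 + 10x + 26)(x^2 + 22x + 9), pattern 2+2+1+1; mod 223: f = (x + 17)(x + 24)(x + 133)(x + 139)(x + 171)(x + 173), pattern 1+1+1+1+1+1. No other pattern occurs in this range, so the set of observed cycle types is {3+3, 4+2, 2+2+1+1, 1+1+1+1+1+1}. The candidates containing elements of all these cycle types are S_4 (6T7) of order 24, (C_3 x C_3) : C_4 (6T10) of order 36, A_6 (6T15) of order 360; the others are excluded. The observed types are precisely the cycle types that occur in S_4 (6T7). Each of the other remaining candidates has further cycle types, and by the Chebotarev density theorem the matching factorization patterns would occur for a proportion of primes equal to their share of the group: (C_3 x C_3) : C_4 (6T10) additionally contains elements of type 3+1+1+1 (4 of its 36 elements, about 11% of primes); A_6 (6T15) additionally contains elements of type 5+1, 3+1+1+1 (184 of its 360 elements, about 51% of primes). None of the 79 primes tested shows any such pattern (for each of these groups the chance of that is below 10^-4), which rules them out. Hence G = S_4 (6T7), of order 24.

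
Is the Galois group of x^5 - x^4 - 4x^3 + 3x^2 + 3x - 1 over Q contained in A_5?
Yes

The polynomial is irreducible of degree 5 over Q. Its discriminant is 14641 = 121^2, a perfect square. A Galois group lies in the alternating group exactly when the discriminant is a square in Q, so the Galois group (C_5) is contained in A_5.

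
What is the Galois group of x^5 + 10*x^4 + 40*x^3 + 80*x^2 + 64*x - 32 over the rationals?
S_5, the symmetric group on 5 letters

The polynomial f is an irreducible quintic over Q, so G = Gal(f/Q) is a transitive subgroup of S_5: one of C_5 (5T1, order 5), D_5 (5T2, order 10), F_20 (5T3, order 20), A_5 (5T4, order 60) or S_5 (5T5, order 120). The discriminant of f is 3008364544, which is not a perfect square, so G is not contained in A_5. The transitive groups of degree 5 not contained in A_5 are: F_20 (5T3, order 20), S_5 (5T5, order 120). By Dedekind's theorem, for a prime p not dividing disc(f) the degrees of the irreducible factors of f mod p form the cycle type of an element of G. Factoring f modulo the 3 such primes p <= 7 (skipping 2, which divides the discriminant), each new pattern first appears at: mod 3: f = (x^5 + x^4 + x^3 + 2x^2 + x + 1), pattern 5; mod 7: f = (x^2 + 2x + 5)(x^3 + x^2 + 5x + 2), pattern 3+2. No other pattern occurs in this range, so the set of observed cycle types is {5, 3+2}. Among the candidates above, the only group containing elements of all these cycle types is S_5 (5T5) — F_20 (5T3) lacks at least one of them. Hence G = S_5 (5T5), of order 120.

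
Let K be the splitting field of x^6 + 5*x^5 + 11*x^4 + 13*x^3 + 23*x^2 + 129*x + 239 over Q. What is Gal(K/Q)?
The polynomial f is an irreducible sextic over Q, so G = Gal(f/Q) is one of the 16 transitive subgroups 6T1, ..., 6T16 of S_6. The discriminant of f is -3074760881305687, which is not a perfect square, so G is not contained in A_6. The transitive groups of degree 6 not contained in A_6 are: C_6 (6T1, order 6), S_3 (6T2, order 6), D_6 (6T3, order 12), C_3 x S_3 (6T5, order 18), A_4 x C_2 (6T6, order 24), S_4 (6T8, order 24), S_3 x S_3 (6T9, order 36), S_4 x C_2 (6T11, order 48), (S_3 x S_3) : C_2 (6T13, order 72), PGL(2,5) (6T14, order 120), S_6 (6T16, order 720). By Dedekind's theorem, for a prime p not dividing disc(f) the degrees of the irreducible factors of f mod p form the cycle type of an element of G. Factoring f modulo the 37 such primes p <= 173 (skipping 7, 29, 43, which divide the discriminant), each new pattern first appears at: mod 2: f = (x^3 + x + 1)(x^3 + x^2 + 1), pattern 3+3; mod 3: f = (x^6 + 2x^5 + 2x^4 + x^3 + 2x^2 + 2), pattern 6; mod 13: f = (x^2 + 2x + 12)(x^2 + 8x + 9)(x^2 + 8x + 11), pattern 2+2+2; mod 71: f = (x + 13)(x + 35)(x + 54)(x + 55)(x + 65)(x + 67), pattern 1+1+1+1+1+1. No other pattern occurs in this range, so the set of observed cycle types is {3+3, 6, 2+2+2, 1+1+1+1+1+1}. The candidates containing elements of all these cycle types are C_6 (6T1) of order 6, D_6 (6T3) of order 12, C_3 x S_3 (6T5) of order 18, A_4 x C_2 (6T6) of order 24, S_3 x S_3 (6T9) of order 36, S_4 x C_2 (6T11) of order 48, (S_3 x S_3) : C_2 (6T13) of order 72, PGL(2,5) (6T14) of order 120, S_6 (6T16) of order 720; the others are excluded. The observed types are precisely the cycle types that occur in C_6 (6T1). Each of the other remaining candidates has further cycle types, and by the Chebotarev density theorem the matching factorization patterns would occur for a proportion of primes equal to their share of the group: D_6 (6T3) additionally contains elements of type 2+2+1+1 (3 of its 12 elements, about 25% of primes); C_3 x S_3 (6T5) additionally contains elements of type 3+1+1+1 (4 of its 18 elements, about 22% of primes); A_4 x C_2 (6T6) additionally contains elements of type 2+2+1+1, 2+1+1+1+1 (6 of its 24 elements, about 25% of primes); S_3 x S_3 (6T9) additionally contains elements of type 3+1+1+1, 2+2+1+1 (13 of its 36 elements, about 36% of primes); S_4 x C_2 (6T11) additionally contains elements of type 4+2, 4+1+1, 2+2+1+1, 2+1+1+1+1 (24 of its 48 elements, about 50% of primes); (S_3 x S_3) : C_2 (6T13) additionally contains elements of type 4+2, 3+2+1, 3+1+1+1, 2+2+1+1, 2+1+1+1+1 (49 of its 72 elements, about 68% of primes); PGL(2,5) (6T14) additionally contains elements of type 5+1, 4+1+1, 2+2+1+1 (69 of its 120 elements, about 58% of primes); S_6 (6T16) additionally contains elements of type 5+1, 4+2, 4+1+1, 3+2+1, 3+1+1+1, 2+2+1+1, 2+1+1+1+1 (544 of its 720 elements, about 76% of primes). None of the 37 primes tested shows any such pattern (for each of these groups the chance of that is below 10^-4), which rules them out. Hence G = C_6 (6T1), of order 6.

6T1: C_6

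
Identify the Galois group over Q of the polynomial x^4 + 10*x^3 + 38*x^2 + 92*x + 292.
V_4

The polynomial is an irreducible quartic over Q and its discriminant is 1545433344 = 39312^2, a perfect square, so the Galois group is contained in A_4. The resolvent cubic y^3 - 38*y^2 - 248*y + 6720 splits completely over Q, which gives the Klein four-group V_4.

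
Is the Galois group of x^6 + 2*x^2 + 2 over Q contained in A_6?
No

The polynomial is irreducible of degree 6 over Q. Its discriminant is -2508800, which is not a perfect square. A Galois group lies in the alternating group exactly when the discriminant is a square in Q, so the Galois group (S_4 x C_2) is not contained in A_6.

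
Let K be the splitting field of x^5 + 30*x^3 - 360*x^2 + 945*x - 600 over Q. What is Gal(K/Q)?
The polynomial f is an irreducible quintic over Q, so G = Gal(f/Q) is a transitive subgroup of S_5: one of C_5 (5T1, order 5), D_5 (5T2, order 10), F_20 (5T3, order 20), A_5 (5T4, order 60) or S_5 (5T5, order 120). The discriminant of f is 2055418675200000, which is not a perfect square, so G is not contained in A_5. The transitive groups of degree 5 not contained in A_5 are: F_20 (5T3, order 20), S_5 (5T5, order 120). By Dedekind's theorem, for a prime p not dividing disc(f) the degrees of the irreducible factors of f mod p form the cycle type of an element of G. Factoring f modulo the 18 such primes p <= 79 (skipping 2, 3, 5, 11, which divide the discriminant), each new pattern first appears at: mod 7: f = (x + 3)(x^4 + 4x^3 + 4x^2 + 6x + 3), pattern 4+1; mod 19: f = (x^5 + 11x^3 + x^2 + 14x + 8), pattern 5; mod 61: f = (x + 59)(x^2 + 31x + 4)(x^2 + 32x + 14), pattern 2+2+1. No other pattern occurs in this range, so the set of observed cycle types is {4+1, 5, 2+2+1}. The candidates containing elements of all these cycle types are F_20 (5T3) of order 20, S_5 (5T5) of order 120; the others are excluded. The observed types are precisely the cycle types that occur in F_20 (5T3) (apart from the identity). Each of the other remaining candidates has further cycle types, and by the Chebotarev density theorem the matching factorization patterns would occur for a proportion of primes equal to their share of the group: S_5 (5T5) additionally contains elements of type 3+2, 3+1+1, 2+1+1+1 (50 of its 120 elements, about 42% of primes). None of the 18 primes tested shows any such pattern (for each of these groups the chance of that is below 10^-4), which rules them out. Hence G = F_20 (5T3), of order 20.

F_20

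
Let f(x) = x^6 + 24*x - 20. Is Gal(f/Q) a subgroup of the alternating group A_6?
Yes

The polynomial is irreducible of degree 6 over Q. Its discriminant is 746496000000 = 864000^2, a perfect square. A Galois group lies in the alternating group exactly when the discriminant is a square in Q, so the Galois group (A_6) is contained in A_6.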